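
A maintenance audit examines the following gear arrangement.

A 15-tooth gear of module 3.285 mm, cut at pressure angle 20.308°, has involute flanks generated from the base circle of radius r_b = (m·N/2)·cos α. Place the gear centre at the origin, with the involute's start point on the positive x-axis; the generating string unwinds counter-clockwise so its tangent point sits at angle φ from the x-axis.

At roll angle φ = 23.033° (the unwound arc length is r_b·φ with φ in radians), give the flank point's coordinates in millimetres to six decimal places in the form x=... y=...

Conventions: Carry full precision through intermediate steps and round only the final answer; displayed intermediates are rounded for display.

x=24.898319 y=0.492327

single-mesh involute tooth geometry (15T wheel at module 3.285)
pitch radius r_p = m·N/2 = 3.285·15/2 = 24.637500
base radius r_b = r_p·cos α = 24.637500·cos 20.308° = 23.106045
roll angle φ = 23.033° = 0.40200169 rad
x = r_b·(cos φ + φ·sin φ) = 24.898319
y = r_b·(sin φ − φ·cos φ) = 0.492327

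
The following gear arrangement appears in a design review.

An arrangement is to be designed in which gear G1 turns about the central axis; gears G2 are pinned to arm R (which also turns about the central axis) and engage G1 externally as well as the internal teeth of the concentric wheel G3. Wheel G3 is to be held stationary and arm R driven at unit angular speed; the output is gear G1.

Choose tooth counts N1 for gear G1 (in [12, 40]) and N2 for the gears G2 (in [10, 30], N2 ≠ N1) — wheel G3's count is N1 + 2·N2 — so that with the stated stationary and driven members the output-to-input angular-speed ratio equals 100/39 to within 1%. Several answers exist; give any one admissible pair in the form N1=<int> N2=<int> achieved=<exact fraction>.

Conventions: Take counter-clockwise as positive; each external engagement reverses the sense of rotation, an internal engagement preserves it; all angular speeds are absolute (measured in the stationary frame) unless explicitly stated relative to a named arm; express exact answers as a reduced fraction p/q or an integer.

N1=39 N2=11 achieved=100/39

design class (target 100/39): planetary set
Willis with ω_ring = 0: ω_sun/ω_arm = (N1+N3)/N1; set equal to 100/39  ⇒  N3/N1 = 100/39 − 1 = 61/39
N3 = N1 + 2·N2  ⇒  N2/N1 = (N3/N1 − 1)/2 = (61/39 − 1)/2 = 11/39
smallest multiple with N1 ≥ 12 and N2 ≥ 10: k = 1  ⇒  N1 = 1·39 = 39, N2 = 1·11 = 11 (N1 ≤ 40, N2 ≤ 30, N2 ≠ N1 ✓), N3 = 39 + 2·11 = 61
check: (N1+N3)/N1 with N1 = 39, N3 = 61 gives 100/39; |achieved − target| = 0 ≤ 1/39 ✓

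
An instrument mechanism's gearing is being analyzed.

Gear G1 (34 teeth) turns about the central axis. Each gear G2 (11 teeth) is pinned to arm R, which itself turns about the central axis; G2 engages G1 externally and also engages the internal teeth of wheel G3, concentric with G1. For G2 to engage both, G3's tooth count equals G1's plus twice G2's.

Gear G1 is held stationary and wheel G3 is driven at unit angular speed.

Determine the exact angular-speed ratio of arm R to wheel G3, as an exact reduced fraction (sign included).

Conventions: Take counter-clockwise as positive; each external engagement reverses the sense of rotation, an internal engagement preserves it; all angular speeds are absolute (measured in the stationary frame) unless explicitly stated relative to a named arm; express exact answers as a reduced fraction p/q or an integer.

class = planetary set [G3 = 34+2·11 = 56; Willis about the carrier]
ring teeth: 34 + 2·11 = 56
34(ω_sun−ω_arm) = −56(ω_ring−ω_arm),  ω_sun = 0, ω_ring = 1
34(0−ω_arm) = −56(1−ω_arm)  ⇒  90·ω_arm = 56  ⇒  ω_arm = 28/45
ω_out/ω_in = 28/45

28/45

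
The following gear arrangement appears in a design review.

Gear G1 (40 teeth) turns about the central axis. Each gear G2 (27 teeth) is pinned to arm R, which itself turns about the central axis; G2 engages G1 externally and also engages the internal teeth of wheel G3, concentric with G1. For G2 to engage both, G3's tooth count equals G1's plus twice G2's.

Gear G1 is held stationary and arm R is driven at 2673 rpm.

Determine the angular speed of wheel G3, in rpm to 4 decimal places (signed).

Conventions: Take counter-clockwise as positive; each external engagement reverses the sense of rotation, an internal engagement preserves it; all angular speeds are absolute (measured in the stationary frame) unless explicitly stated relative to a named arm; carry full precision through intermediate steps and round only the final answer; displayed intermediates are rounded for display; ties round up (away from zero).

+3810.4468 rpm

topology: planetary set — G1 40T / G2 27T / G3 94T, arm = carrier (Willis)
normalise by the input: solve with ω_arm = 1, then scale by 2673 rpm
ring teeth: 40 + 2·27 = 94
40(ω_sun−ω_arm) = −94(ω_ring−ω_arm),  ω_sun = 0, ω_arm = 1
ω_ring = 1 − (40/94)(0−1) = 67/47
scale: ω_ring = 67/47 × 2673 rpm = +3810.4468 rpm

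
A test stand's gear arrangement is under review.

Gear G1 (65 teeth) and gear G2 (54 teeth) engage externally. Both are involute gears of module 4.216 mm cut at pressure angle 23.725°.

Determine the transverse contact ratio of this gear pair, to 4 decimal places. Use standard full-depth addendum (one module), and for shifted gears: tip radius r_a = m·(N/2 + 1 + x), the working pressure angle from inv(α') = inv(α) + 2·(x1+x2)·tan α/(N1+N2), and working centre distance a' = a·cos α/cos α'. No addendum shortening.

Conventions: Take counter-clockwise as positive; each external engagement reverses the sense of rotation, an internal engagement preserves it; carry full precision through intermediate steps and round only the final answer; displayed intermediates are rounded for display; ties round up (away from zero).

topology: single-mesh involute geometry — m = 4.216, 65T/54T pair
base radii: r_b1 = 125.440046, r_b2 = 104.211730
tip radii: r_a1 = 141.236000, r_a2 = 118.048000
no profile shift: α' = α, a' = a
action lengths: √(r_a1²−r_b1²) = 64.903025, √(r_a2²−r_b2²) = 55.454897
base pitch p_b = π·m·cos α = 12.125585
CR = (64.903025 + 55.454897 − 250.852000·sin 23.72500°)/12.125585 = 1.602257
contact ratio ≈ 1.6023

1.6023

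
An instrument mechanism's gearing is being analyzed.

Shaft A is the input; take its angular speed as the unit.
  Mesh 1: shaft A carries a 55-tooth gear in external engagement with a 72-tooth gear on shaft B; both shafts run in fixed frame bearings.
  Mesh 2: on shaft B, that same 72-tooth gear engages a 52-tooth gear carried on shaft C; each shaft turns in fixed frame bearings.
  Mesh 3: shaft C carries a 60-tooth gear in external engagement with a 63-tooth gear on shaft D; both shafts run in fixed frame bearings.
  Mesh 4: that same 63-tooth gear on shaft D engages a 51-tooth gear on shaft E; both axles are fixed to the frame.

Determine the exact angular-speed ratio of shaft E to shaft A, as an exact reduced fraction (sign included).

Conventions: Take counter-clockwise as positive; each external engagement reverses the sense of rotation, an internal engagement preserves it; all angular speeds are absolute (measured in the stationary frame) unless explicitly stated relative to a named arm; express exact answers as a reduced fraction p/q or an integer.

275/221

class = fixed-axis compound train [4 meshes; 4 ratios multiply, 4 sense flips]
mesh 1 [55T→72T]: running ratio 55/72, sense −
mesh 2 [72T→52T]: running ratio 55/52, sense +
mesh 3 [60T→63T]: running ratio 275/273, sense −
mesh 4 [63T→51T]: running ratio 275/221, sense +
ω_out/ω_in = 275/221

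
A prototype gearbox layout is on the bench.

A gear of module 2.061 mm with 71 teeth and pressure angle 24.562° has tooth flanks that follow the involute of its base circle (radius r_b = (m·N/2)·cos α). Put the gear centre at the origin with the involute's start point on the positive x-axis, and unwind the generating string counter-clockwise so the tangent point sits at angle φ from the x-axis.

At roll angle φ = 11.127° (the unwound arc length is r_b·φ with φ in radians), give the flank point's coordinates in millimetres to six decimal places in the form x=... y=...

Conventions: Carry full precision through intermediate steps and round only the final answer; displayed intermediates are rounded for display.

recognized (one wheel, involute flank): single-mesh tooth geometry, m = 2.061, N = 71
pitch radius r_p = m·N/2 = 2.061·71/2 = 73.165500
base radius r_b = r_p·cos α = 73.165500·cos 24.562° = 66.544900
roll angle φ = 11.127° = 0.19420279 rad
x = r_b·(cos φ + φ·sin φ) = 67.787954
y = r_b·(sin φ − φ·cos φ) = 0.161853

x=67.787954 y=0.161853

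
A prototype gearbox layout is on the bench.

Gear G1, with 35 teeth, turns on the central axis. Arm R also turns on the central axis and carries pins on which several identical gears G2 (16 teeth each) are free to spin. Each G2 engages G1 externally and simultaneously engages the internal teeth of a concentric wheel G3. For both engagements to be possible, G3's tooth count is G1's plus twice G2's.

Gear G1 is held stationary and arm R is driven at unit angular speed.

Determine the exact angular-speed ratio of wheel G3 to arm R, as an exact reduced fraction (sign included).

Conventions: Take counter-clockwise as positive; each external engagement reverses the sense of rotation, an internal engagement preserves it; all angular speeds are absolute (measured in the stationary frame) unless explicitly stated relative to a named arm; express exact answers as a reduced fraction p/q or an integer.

102/67

recognized (axles ride arm R): planetary set, 35/16/67 teeth
ring teeth: 35 + 2·16 = 67
35(ω_sun−ω_arm) = −67(ω_ring−ω_arm),  ω_sun = 0, ω_arm = 1
ω_ring = 1 − (35/67)(0−1) = 102/67
ω_out/ω_in = 102/67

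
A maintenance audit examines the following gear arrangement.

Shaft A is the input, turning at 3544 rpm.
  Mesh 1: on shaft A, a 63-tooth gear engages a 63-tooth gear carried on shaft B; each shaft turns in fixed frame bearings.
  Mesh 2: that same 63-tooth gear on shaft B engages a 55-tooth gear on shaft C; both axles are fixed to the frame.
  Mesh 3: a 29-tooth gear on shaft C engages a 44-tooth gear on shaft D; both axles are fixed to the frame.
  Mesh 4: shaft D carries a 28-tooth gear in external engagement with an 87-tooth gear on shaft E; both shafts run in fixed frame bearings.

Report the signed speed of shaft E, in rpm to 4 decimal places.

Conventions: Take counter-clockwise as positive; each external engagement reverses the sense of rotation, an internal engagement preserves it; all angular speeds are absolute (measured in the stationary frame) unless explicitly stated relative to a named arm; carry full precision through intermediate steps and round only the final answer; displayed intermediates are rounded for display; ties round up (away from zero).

topology: fixed-axis compound train — 4 meshes, A→E
mesh 1 [63T→63T]: ω = 3544.0000×63/63 = 3544.0000 rpm, sense flips to −
mesh 2 [63T→55T]: ω = 3544.0000×63/55 = 4059.4909 rpm, sense flips to +
mesh 3 [29T→44T]: ω = 4059.4909×29/44 = 2675.5736 rpm, sense flips to −
mesh 4 [28T→87T]: ω = 2675.5736×28/87 = 861.1041 rpm, sense flips to +
signed output speed = +861.1041 rpm

+861.1041 rpm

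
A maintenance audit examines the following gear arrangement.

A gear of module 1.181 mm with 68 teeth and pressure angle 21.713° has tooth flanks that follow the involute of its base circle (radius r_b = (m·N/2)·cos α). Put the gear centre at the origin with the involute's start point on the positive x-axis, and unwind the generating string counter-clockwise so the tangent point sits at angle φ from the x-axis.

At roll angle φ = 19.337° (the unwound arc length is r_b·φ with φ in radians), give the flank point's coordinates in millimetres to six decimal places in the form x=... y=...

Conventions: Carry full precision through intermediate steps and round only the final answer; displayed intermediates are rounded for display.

x=39.369469 y=0.472597

recognized (one wheel, involute flank): single-mesh tooth geometry, m = 1.181, N = 68
pitch radius r_p = m·N/2 = 1.181·68/2 = 40.154000
base radius r_b = r_p·cos α = 40.154000·cos 21.713° = 37.305020
roll angle φ = 19.337° = 0.33749432 rad
x = r_b·(cos φ + φ·sin φ) = 39.369469
y = r_b·(sin φ − φ·cos φ) = 0.472597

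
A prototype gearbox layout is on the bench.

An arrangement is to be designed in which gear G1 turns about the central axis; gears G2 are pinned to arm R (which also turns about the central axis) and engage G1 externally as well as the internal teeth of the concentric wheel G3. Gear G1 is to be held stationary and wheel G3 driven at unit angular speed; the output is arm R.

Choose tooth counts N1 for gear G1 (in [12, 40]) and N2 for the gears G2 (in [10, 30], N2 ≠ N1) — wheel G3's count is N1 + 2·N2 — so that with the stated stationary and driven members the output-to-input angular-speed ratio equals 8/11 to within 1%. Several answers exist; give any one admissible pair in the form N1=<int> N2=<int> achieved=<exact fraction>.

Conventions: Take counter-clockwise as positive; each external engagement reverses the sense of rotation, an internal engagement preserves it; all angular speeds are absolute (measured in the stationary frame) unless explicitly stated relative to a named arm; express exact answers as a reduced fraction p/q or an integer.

N1=12 N2=10 achieved=8/11

class = planetary set [ratio 8/11 wanted; Willis about the carrier]
Willis with ω_sun = 0: ω_arm/ω_ring = N3/(N1+N3); set equal to 8/11  ⇒  N3/N1 = (8/11)/(1 − 8/11) = 8/3
N3 = N1 + 2·N2  ⇒  N2/N1 = (N3/N1 − 1)/2 = (8/3 − 1)/2 = 5/6
smallest multiple with N1 ≥ 12 and N2 ≥ 10: k = 2  ⇒  N1 = 2·6 = 12, N2 = 2·5 = 10 (N1 ≤ 40, N2 ≤ 30, N2 ≠ N1 ✓), N3 = 12 + 2·10 = 32
check: N3/(N1+N3) with N1 = 12, N3 = 32 gives 8/11; |achieved − target| = 0 ≤ 2/275 ✓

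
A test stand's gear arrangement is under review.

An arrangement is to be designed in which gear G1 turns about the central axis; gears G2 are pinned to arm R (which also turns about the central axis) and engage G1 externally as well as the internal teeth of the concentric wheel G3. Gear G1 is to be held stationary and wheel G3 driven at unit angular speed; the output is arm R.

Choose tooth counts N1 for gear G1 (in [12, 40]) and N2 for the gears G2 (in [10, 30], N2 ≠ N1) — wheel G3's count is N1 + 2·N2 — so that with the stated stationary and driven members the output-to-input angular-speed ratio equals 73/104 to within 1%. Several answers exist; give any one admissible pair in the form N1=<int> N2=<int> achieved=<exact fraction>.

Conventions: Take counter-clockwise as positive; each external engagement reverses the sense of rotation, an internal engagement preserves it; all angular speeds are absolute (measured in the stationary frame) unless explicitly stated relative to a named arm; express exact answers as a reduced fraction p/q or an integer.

N1=31 N2=21 achieved=73/104

planetary set to be sized for 73/104 (Willis relation)
Willis with ω_sun = 0: ω_arm/ω_ring = N3/(N1+N3); set equal to 73/104  ⇒  N3/N1 = (73/104)/(1 − 73/104) = 73/31
N3 = N1 + 2·N2  ⇒  N2/N1 = (N3/N1 − 1)/2 = (73/31 − 1)/2 = 21/31
smallest multiple with N1 ≥ 12 and N2 ≥ 10: k = 1  ⇒  N1 = 1·31 = 31, N2 = 1·21 = 21 (N1 ≤ 40, N2 ≤ 30, N2 ≠ N1 ✓), N3 = 31 + 2·21 = 73
check: N3/(N1+N3) with N1 = 31, N3 = 73 gives 73/104; |achieved − target| = 0 ≤ 73/10400 ✓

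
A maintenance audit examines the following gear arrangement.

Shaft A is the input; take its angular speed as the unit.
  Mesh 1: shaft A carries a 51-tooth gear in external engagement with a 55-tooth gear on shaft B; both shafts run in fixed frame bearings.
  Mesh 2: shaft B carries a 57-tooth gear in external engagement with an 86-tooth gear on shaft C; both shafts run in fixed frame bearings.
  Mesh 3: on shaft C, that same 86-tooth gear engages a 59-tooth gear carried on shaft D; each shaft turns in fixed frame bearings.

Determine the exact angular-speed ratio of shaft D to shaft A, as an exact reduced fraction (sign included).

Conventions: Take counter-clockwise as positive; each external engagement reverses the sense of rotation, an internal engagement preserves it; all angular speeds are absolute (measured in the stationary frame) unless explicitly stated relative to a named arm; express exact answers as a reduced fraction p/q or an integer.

class = fixed-axis compound train [3 meshes; 3 ratios multiply, 3 sense flips]
mesh 1 [51T→55T]: running ratio 51/55, sense −
mesh 2 [57T→86T]: running ratio 2907/4730, sense +
mesh 3 [86T→59T]: running ratio 2907/3245, sense −
ω_out/ω_in = -2907/3245

-2907/3245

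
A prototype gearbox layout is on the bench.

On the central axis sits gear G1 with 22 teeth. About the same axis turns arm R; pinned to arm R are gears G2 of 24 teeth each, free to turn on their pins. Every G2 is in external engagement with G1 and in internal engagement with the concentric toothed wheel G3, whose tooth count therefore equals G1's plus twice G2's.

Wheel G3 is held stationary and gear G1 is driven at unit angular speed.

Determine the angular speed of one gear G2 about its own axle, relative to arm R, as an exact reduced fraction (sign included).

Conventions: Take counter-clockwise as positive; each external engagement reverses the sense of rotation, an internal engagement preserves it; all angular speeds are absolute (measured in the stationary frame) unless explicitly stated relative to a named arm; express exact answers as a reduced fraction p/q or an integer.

-385/552

class = planetary set [G3 = 22+2·24 = 70; Willis about the carrier]
ring teeth: 22 + 2·24 = 70
22(ω_sun−ω_arm) = −70(ω_ring−ω_arm),  ω_ring = 0, ω_sun = 1
22(1−ω_arm) = −70(0−ω_arm)  ⇒  92·ω_arm = 22  ⇒  ω_arm = 11/46
sun–planet mesh: 22·(1−11/46) = −24·(ω_p−ω_arm)  ⇒  ω_p−ω_arm = -385/552
exact speed ratio = -385/552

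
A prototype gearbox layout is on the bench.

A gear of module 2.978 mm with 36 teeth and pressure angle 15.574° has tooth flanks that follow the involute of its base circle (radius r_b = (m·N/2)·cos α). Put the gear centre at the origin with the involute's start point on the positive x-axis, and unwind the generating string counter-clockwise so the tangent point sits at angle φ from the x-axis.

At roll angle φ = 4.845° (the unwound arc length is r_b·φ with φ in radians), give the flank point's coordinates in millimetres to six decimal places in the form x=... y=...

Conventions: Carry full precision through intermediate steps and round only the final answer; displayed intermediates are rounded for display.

x=51.820186 y=0.010400

recognized (one wheel, involute flank): single-mesh tooth geometry, m = 2.978, N = 36
pitch radius r_p = m·N/2 = 2.978·36/2 = 53.604000
base radius r_b = r_p·cos α = 53.604000·cos 15.574° = 51.635902
roll angle φ = 4.845° = 0.08456120 rad
x = r_b·(cos φ + φ·sin φ) = 51.820186
y = r_b·(sin φ − φ·cos φ) = 0.010400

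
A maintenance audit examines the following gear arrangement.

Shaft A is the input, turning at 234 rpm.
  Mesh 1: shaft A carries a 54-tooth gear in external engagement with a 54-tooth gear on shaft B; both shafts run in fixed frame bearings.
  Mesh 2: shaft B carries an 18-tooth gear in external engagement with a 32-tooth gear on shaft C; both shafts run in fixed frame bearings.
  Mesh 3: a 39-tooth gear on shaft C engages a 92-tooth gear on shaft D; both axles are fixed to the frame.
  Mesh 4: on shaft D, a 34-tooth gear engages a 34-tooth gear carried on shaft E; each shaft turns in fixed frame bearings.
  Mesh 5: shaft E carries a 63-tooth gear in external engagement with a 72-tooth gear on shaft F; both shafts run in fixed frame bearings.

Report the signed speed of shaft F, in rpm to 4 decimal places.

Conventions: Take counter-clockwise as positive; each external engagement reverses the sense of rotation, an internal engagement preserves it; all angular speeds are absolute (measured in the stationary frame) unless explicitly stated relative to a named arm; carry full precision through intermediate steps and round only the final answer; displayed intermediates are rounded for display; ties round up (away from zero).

-48.8229 rpm

5-mesh fixed-axis compound train (all bearings frame-fixed)
mesh 1 [54T→54T]: ω = 234.0000×54/54 = 234.0000 rpm, sense flips to −
mesh 2 [18T→32T]: ω = 234.0000×18/32 = 131.6250 rpm, sense flips to +
mesh 3 [39T→92T]: ω = 131.6250×39/92 = 55.7976 rpm, sense flips to −
mesh 4 [34T→34T]: ω = 55.7976×34/34 = 55.7976 rpm, sense flips to +
mesh 5 [63T→72T]: ω = 55.7976×63/72 = 48.8229 rpm, sense flips to −
signed output speed = -48.8229 rpm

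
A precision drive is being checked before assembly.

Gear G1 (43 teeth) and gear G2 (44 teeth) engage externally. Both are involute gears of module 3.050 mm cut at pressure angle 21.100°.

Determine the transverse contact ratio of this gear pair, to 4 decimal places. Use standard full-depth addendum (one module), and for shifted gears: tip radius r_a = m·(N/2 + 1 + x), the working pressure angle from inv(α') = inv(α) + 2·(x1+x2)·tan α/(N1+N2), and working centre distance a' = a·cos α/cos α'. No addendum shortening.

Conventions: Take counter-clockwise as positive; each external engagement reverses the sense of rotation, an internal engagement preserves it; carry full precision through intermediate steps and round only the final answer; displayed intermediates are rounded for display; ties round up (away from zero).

topology: single-mesh involute geometry — m = 3.050, 43T/44T pair
base radii: r_b1 = 61.178428, r_b2 = 62.601182
tip radii: r_a1 = 68.625000, r_a2 = 70.150000
no profile shift: α' = α, a' = a
action lengths: √(r_a1²−r_b1²) = 31.090040, √(r_a2²−r_b2²) = 31.656192
base pitch p_b = π·m·cos α = 8.939428
CR = (31.090040 + 31.656192 − 132.675000·sin 21.10000°)/8.939428 = 1.676131
contact ratio ≈ 1.6761

1.6761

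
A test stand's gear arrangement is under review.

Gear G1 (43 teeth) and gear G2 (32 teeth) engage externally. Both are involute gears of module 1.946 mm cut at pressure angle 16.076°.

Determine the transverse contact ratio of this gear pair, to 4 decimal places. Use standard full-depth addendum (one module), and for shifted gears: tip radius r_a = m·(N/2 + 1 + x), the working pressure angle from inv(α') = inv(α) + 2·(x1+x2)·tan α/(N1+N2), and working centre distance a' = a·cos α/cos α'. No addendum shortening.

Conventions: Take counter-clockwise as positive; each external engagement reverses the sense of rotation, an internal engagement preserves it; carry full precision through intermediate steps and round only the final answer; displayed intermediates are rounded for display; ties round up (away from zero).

1.9159

single-mesh involute tooth geometry (43T engaging 32T at module 1.946)
base radii: r_b1 = 40.202896, r_b2 = 29.918434
tip radii: r_a1 = 43.785000, r_a2 = 33.082000
no profile shift: α' = α, a' = a
action lengths: √(r_a1²−r_b1²) = 17.345126, √(r_a2²−r_b2²) = 14.117579
base pitch p_b = π·m·cos α = 5.874471
CR = (17.345126 + 14.117579 − 72.975000·sin 16.07600°)/5.874471 = 1.915924
contact ratio ≈ 1.9159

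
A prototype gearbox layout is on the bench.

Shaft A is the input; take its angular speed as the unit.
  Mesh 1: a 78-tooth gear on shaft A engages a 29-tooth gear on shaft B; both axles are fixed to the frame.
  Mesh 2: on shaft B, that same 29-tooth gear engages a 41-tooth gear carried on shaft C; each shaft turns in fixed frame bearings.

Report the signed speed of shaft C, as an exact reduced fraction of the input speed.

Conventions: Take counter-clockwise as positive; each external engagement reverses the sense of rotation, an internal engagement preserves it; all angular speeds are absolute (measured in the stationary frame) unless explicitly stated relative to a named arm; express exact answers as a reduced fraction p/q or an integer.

78/41

2-mesh fixed-axis compound train (all bearings frame-fixed)
mesh 1 [78T→29T]: |ω|/ω_in = 1×78/29 = 78/29, sense flips to −
mesh 2 [29T→41T]: |ω|/ω_in = (78/29)×29/41 = 78/41, sense flips to +
signed output speed (× input speed) = 78/41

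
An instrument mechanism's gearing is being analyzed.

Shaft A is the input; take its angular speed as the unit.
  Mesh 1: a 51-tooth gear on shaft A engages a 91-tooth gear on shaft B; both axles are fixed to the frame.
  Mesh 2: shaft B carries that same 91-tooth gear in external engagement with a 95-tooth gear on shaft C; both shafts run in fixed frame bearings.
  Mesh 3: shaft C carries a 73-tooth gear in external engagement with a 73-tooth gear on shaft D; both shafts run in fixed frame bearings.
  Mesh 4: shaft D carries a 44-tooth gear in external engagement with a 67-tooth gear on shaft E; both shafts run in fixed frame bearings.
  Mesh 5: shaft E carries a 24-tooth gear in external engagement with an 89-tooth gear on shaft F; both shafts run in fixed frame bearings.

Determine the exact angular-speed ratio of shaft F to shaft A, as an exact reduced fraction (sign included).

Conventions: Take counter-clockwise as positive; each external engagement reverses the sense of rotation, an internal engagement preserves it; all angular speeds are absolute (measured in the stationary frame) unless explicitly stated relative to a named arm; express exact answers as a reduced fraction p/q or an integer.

-53856/566485

class = fixed-axis compound train [5 meshes; 5 ratios multiply, 5 sense flips]
mesh 1 [51T→91T]: running ratio 51/91, sense −
mesh 2 [91T→95T]: running ratio 51/95, sense +
mesh 3 [73T→73T]: running ratio 51/95, sense −
mesh 4 [44T→67T]: running ratio 2244/6365, sense +
mesh 5 [24T→89T]: running ratio 53856/566485, sense −
ω_out/ω_in = -53856/566485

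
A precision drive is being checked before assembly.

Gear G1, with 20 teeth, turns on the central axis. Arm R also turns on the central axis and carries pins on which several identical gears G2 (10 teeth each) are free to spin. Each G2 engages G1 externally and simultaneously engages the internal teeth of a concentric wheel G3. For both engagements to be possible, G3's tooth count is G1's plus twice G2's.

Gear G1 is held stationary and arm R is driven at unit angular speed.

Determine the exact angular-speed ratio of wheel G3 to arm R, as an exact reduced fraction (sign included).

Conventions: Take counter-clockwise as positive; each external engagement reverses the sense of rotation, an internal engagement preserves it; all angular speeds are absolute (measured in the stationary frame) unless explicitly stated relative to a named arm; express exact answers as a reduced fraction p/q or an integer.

3/2

recognized (axles ride arm R): planetary set, 20/10/40 teeth
ring teeth: 20 + 2·10 = 40
20(ω_sun−ω_arm) = −40(ω_ring−ω_arm),  ω_sun = 0, ω_arm = 1
ω_ring = 1 − (20/40)(0−1) = 3/2
ω_out/ω_in = 3/2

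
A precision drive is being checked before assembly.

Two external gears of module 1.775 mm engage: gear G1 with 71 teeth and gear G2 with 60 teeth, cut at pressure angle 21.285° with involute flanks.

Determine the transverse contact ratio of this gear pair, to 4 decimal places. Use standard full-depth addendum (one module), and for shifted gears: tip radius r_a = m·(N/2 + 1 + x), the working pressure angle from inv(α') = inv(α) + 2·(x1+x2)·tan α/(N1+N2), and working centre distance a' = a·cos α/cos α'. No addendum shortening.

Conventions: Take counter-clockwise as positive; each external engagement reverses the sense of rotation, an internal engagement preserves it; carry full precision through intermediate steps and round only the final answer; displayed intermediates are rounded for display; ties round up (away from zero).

1.7265

class = single-mesh tooth geometry [involute pair 71T × 60T, m = 1.775]
base radii: r_b1 = 58.714184, r_b2 = 49.617620
tip radii: r_a1 = 64.787500, r_a2 = 55.025000
no profile shift: α' = α, a' = a
action lengths: √(r_a1²−r_b1²) = 27.387310, √(r_a2²−r_b2²) = 23.787442
base pitch p_b = π·m·cos α = 5.195945
CR = (27.387310 + 23.787442 − 116.262500·sin 21.28500°)/5.195945 = 1.726465
contact ratio ≈ 1.7265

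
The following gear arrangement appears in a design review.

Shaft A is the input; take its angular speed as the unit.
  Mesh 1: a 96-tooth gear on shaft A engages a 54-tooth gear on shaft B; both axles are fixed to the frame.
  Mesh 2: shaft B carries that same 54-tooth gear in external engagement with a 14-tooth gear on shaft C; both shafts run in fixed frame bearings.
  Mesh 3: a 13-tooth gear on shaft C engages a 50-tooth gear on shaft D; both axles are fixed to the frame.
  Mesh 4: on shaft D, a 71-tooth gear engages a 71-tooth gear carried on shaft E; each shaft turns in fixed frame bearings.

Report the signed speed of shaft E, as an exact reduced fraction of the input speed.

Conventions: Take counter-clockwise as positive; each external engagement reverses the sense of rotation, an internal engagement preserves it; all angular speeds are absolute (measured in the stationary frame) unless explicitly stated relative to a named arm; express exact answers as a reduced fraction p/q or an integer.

4-mesh fixed-axis compound train (all bearings frame-fixed)
mesh 1 [96T→54T]: |ω|/ω_in = 1×96/54 = 16/9, sense flips to −
mesh 2 [54T→14T]: |ω|/ω_in = (16/9)×54/14 = 48/7, sense flips to +
mesh 3 [13T→50T]: |ω|/ω_in = (48/7)×13/50 = 312/175, sense flips to −
mesh 4 [71T→71T]: |ω|/ω_in = (312/175)×71/71 = 312/175, sense flips to +
signed output speed (× input speed) = 312/175

312/175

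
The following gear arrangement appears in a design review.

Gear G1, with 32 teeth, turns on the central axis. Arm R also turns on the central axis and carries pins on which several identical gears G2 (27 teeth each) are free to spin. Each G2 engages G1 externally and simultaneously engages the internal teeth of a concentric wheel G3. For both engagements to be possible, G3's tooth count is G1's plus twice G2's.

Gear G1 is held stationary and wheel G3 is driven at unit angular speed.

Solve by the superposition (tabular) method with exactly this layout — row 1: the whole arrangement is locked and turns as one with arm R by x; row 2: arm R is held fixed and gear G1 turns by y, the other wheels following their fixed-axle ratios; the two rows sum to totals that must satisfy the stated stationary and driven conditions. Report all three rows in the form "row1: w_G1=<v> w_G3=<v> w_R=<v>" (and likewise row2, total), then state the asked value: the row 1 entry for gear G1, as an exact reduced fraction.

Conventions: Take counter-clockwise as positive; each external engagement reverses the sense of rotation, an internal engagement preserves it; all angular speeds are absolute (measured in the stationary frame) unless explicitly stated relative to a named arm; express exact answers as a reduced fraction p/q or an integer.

row1: w_G1=43/59 w_G3=43/59 w_R=43/59
row2: w_G1=-43/59 w_G3=16/59 w_R=0
total: w_G1=0 w_G3=1 w_R=43/59
asked value: 43/59

planetary set (32T centre, 27T on arm, 86T internal) — Willis relation
row 1 (train locked, turned with arm): all members turn x
row 2 — arm fixed, fixed-axis ratios: sun y, ring −(32/86)·y, arm 0
boundary: total ω_sun = x + y = 0 and total ω_ring = x − (32/86)·y = 1  ⇒  y = -43/59, x = 43/59
row 2 ring = −(32/86)·(-43/59) = 16/59
totals (row 1 + row 2): sun 43/59 + (-43/59) = 0, ring 43/59 + 16/59 = 1, arm 43/59 + 0 = 43/59
asked cell (row1, sun) = 43/59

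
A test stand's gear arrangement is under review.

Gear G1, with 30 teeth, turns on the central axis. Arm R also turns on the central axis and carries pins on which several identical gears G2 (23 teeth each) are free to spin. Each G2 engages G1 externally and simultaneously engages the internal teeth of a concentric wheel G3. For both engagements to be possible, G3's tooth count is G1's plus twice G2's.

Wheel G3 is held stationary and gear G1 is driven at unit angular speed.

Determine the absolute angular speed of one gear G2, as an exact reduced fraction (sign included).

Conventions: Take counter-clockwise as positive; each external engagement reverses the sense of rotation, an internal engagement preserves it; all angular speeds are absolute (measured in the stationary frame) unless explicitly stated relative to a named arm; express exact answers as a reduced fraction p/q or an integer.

-15/23

recognized (axles ride arm R): planetary set, 30/23/76 teeth
ring teeth: 30 + 2·23 = 76
30(ω_sun−ω_arm) = −76(ω_ring−ω_arm),  ω_ring = 0, ω_sun = 1
30(1−ω_arm) = −76(0−ω_arm)  ⇒  106·ω_arm = 30  ⇒  ω_arm = 15/53
sun–planet mesh: 30·(1−15/53) = −23·(ω_p−ω_arm)  ⇒  ω_p−ω_arm = -1140/1219
ω_p = 15/53 − 1140/1219 = -15/23
exact speed ratio = -15/23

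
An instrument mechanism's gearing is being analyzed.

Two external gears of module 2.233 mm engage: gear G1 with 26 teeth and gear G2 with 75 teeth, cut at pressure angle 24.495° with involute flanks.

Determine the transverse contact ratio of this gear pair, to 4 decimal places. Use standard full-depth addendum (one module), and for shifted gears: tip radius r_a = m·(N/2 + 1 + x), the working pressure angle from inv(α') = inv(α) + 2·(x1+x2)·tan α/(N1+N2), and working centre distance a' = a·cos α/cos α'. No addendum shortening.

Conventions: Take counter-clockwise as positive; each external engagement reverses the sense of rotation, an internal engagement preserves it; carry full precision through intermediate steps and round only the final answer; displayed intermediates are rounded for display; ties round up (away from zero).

class = single-mesh tooth geometry [involute pair 26T × 75T, m = 2.233]
base radii: r_b1 = 26.416316, r_b2 = 76.200912
tip radii: r_a1 = 31.262000, r_a2 = 85.970500
no profile shift: α' = α, a' = a
action lengths: √(r_a1²−r_b1²) = 16.717981, √(r_a2²−r_b2²) = 39.803868
base pitch p_b = π·m·cos α = 6.383793
CR = (16.717981 + 39.803868 − 112.766500·sin 24.49500°)/6.383793 = 1.530015
contact ratio ≈ 1.5300

1.5300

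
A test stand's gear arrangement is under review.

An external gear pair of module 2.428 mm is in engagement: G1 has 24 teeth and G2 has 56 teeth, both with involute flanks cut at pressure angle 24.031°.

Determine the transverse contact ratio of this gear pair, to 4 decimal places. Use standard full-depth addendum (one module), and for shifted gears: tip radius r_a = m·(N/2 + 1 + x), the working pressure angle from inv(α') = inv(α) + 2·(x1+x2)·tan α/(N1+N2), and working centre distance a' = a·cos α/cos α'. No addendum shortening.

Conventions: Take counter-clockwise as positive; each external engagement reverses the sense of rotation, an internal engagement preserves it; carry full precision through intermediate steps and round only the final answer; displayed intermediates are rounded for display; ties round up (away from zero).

class = single-mesh tooth geometry [involute pair 24T × 56T, m = 2.428]
base radii: r_b1 = 26.610645, r_b2 = 62.091504
tip radii: r_a1 = 31.564000, r_a2 = 70.412000
no profile shift: α' = α, a' = a
action lengths: √(r_a1²−r_b1²) = 16.975267, √(r_a2²−r_b2²) = 33.203838
base pitch p_b = π·m·cos α = 6.966650
CR = (16.975267 + 33.203838 − 97.120000·sin 24.03100°)/6.966650 = 1.525675
contact ratio ≈ 1.5257

1.5257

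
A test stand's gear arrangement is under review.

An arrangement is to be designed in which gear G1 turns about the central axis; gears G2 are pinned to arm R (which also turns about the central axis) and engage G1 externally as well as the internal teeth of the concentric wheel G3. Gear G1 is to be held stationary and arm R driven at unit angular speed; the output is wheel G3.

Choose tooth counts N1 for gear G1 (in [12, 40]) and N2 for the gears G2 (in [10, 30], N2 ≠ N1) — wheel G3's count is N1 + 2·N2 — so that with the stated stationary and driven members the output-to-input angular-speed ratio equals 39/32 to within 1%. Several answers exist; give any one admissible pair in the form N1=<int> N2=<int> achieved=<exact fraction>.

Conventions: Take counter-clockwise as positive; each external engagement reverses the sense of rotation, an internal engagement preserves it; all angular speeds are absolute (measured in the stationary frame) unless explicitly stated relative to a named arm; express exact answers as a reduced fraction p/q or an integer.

planetary set to be sized for 39/32 (Willis relation)
Willis with ω_sun = 0: ω_ring/ω_arm = (N1+N3)/N3; set equal to 39/32  ⇒  N3/N1 = 1/(39/32 − 1) = 32/7
N3 = N1 + 2·N2  ⇒  N2/N1 = (N3/N1 − 1)/2 = (32/7 − 1)/2 = 25/14
smallest multiple with N1 ≥ 12 and N2 ≥ 10: k = 1  ⇒  N1 = 1·14 = 14, N2 = 1·25 = 25 (N1 ≤ 40, N2 ≤ 30, N2 ≠ N1 ✓), N3 = 14 + 2·25 = 64
check: (N1+N3)/N3 with N1 = 14, N3 = 64 gives 39/32; |achieved − target| = 0 ≤ 39/3200 ✓

N1=14 N2=25 achieved=39/32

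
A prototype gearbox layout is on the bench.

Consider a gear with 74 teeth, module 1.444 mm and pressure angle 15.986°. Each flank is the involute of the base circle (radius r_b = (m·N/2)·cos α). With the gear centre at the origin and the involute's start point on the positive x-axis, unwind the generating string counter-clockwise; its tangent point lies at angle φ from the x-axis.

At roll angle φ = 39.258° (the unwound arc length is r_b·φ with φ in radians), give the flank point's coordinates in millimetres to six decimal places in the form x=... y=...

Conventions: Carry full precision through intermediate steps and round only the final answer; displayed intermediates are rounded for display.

x=62.039832 y=5.253015

single-mesh involute tooth geometry (74T wheel at module 1.444)
pitch radius r_p = m·N/2 = 1.444·74/2 = 53.428000
base radius r_b = r_p·cos α = 53.428000·cos 15.986° = 51.361887
roll angle φ = 39.258° = 0.68518136 rad
x = r_b·(cos φ + φ·sin φ) = 62.039832
y = r_b·(sin φ − φ·cos φ) = 5.253015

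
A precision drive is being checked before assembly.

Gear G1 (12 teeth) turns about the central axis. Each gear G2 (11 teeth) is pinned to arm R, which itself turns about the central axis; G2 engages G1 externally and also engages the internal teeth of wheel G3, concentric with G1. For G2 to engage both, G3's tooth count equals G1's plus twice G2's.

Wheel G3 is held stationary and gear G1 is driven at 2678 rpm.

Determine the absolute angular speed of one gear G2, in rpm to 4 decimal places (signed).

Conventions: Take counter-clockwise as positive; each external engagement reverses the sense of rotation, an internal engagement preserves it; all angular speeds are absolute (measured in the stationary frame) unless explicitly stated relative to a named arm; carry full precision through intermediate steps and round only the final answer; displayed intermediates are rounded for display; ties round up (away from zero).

class = planetary set [G3 = 12+2·11 = 34; Willis about the carrier]
normalise by the input: solve with ω_sun = 1, then scale by 2678 rpm
ring teeth: 12 + 2·11 = 34
12(ω_sun−ω_arm) = −34(ω_ring−ω_arm),  ω_ring = 0, ω_sun = 1
12(1−ω_arm) = −34(0−ω_arm)  ⇒  46·ω_arm = 12  ⇒  ω_arm = 6/23
sun–planet mesh: 12·(1−6/23) = −11·(ω_p−ω_arm)  ⇒  ω_p−ω_arm = -204/253
ω_p = 6/23 − 204/253 = -6/11
scale: ω_p = -6/11 × 2678 rpm = -1460.7273 rpm

-1460.7273 rpm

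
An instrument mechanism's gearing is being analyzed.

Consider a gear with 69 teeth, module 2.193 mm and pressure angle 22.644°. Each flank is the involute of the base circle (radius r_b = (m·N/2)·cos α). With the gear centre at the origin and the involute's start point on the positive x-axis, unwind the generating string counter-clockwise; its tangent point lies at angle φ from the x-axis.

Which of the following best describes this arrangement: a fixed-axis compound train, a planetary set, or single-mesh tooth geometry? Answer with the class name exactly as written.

single-mesh tooth geometry

single-mesh involute tooth geometry (69T wheel at module 2.193)
classification: single-mesh tooth geometry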